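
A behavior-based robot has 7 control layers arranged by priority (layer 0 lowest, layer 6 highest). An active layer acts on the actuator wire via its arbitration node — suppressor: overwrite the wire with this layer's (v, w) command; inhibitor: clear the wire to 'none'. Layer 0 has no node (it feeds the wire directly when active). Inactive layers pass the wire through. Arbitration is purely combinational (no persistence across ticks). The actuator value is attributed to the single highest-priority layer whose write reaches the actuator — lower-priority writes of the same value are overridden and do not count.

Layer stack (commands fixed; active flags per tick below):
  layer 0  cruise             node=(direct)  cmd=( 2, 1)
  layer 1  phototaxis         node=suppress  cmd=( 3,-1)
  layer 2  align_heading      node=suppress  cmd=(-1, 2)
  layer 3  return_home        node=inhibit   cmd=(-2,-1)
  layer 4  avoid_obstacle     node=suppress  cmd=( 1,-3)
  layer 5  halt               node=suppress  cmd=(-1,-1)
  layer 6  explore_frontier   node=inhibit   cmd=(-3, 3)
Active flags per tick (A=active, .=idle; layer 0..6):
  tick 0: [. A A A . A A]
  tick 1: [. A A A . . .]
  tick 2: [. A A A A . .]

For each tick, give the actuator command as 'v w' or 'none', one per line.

tick 0:
  L0 cruise: idle → wire = none
  L1 phototaxis: active, suppressor → wire = (3, -1)
  L2 align_heading: active, suppressor → wire = (-1, 2)
  L3 return_home: active, inhibitor → wire = none
  L4 avoid_obstacle: idle → wire stays none
  L5 halt: active, suppressor → wire = (-1, -1)
  L6 explore_frontier: active, inhibitor → wire = none
  actuator = none
tick 1:
  L0 cruise: idle → wire = none
  L1 phototaxis: active, suppressor → wire = (3, -1)
  L2 align_heading: active, suppressor → wire = (-1, 2)
  L3 return_home: active, inhibitor → wire = none
  L4 avoid_obstacle: idle → wire stays none
  L5 halt: idle → wire stays none
  L6 explore_frontier: idle → wire stays none
  actuator = none
tick 2:
  L0 cruise: idle → wire = none
  L1 phototaxis: active, suppressor → wire = (3, -1)
  L2 align_heading: active, suppressor → wire = (-1, 2)
  L3 return_home: active, inhibitor → wire = none
  L4 avoid_obstacle: active, suppressor → wire = (1, -3)
  L5 halt: idle → wire stays (1, -3)
  L6 explore_frontier: idle → wire stays (1, -3)
  actuator = (1, -3)

none
none
1 -3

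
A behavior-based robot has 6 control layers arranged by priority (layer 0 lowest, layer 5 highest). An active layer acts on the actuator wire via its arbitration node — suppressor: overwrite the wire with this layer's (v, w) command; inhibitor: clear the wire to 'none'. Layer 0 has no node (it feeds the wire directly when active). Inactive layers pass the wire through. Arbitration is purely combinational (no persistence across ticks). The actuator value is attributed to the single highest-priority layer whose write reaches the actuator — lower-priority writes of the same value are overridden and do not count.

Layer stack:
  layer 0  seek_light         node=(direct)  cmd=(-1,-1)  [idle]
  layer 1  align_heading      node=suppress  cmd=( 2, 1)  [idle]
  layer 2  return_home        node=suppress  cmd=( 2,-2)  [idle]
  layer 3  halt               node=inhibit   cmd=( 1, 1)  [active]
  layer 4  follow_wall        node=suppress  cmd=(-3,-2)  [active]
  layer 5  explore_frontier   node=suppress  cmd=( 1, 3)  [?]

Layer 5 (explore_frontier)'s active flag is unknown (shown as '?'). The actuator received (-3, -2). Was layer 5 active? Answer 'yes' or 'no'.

If layer 5 is active=yes:
  actuator would be (1, 3)
If layer 5 is active=no:
  actuator would be (-3, -2)
Observed (-3, -2), so layer 5 was idle.

no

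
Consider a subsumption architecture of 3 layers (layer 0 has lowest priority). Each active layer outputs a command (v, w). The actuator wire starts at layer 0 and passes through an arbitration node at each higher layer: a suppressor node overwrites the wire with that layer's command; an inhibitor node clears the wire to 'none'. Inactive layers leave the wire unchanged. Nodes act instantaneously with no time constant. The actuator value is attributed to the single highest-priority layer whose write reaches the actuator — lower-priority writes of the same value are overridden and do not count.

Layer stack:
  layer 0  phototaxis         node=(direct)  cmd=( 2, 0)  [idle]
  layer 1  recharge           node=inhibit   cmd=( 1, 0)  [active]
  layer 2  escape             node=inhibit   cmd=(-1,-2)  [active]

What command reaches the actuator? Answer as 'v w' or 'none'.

[0] phototaxis off; wire := none
[1] recharge on (inhibit); wire := none
[2] escape on (inhibit); wire := none
output none

none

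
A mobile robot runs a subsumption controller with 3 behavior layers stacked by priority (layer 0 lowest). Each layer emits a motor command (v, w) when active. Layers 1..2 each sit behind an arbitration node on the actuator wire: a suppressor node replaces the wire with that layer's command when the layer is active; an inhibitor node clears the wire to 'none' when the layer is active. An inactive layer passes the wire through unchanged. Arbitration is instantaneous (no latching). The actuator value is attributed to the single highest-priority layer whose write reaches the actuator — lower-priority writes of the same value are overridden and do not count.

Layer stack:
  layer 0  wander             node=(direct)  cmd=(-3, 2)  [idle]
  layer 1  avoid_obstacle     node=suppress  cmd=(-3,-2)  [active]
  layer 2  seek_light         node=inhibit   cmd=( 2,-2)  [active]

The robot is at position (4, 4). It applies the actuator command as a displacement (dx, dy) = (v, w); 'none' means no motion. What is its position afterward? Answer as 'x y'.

4 4

[0] wander off; wire := none
[1] avoid_obstacle on (suppress); wire := (-3, -2)
[2] seek_light on (inhibit); wire := none
output none
position: (4, 4) + none = (4, 4)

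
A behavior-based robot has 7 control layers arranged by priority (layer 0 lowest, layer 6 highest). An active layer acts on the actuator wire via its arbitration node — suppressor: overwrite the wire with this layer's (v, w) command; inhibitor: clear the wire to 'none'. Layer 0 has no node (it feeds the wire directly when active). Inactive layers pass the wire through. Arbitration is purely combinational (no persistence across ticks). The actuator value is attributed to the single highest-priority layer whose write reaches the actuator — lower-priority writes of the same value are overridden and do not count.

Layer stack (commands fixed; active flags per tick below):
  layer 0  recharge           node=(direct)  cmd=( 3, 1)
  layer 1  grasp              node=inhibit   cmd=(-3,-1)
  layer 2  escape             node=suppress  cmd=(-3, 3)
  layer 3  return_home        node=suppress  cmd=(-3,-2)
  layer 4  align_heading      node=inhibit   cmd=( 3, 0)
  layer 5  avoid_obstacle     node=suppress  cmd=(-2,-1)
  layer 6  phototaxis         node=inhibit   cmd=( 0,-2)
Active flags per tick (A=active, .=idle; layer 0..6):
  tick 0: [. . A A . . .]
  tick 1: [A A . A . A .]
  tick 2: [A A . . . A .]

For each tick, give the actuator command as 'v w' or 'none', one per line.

tick 0:
  L0 recharge: idle → wire = none
  L1 grasp: idle → wire stays none
  L2 escape: active, suppressor → wire = (-3, 3)
  L3 return_home: active, suppressor → wire = (-3, -2)
  L4 align_heading: idle → wire stays (-3, -2)
  L5 avoid_obstacle: idle → wire stays (-3, -2)
  L6 phototaxis: idle → wire stays (-3, -2)
  actuator = (-3, -2)
tick 1:
  L0 recharge: active, feeds wire = (3, 1)
  L1 grasp: active, inhibitor → wire = none
  L2 escape: idle → wire stays none
  L3 return_home: active, suppressor → wire = (-3, -2)
  L4 align_heading: idle → wire stays (-3, -2)
  L5 avoid_obstacle: active, suppressor → wire = (-2, -1)
  L6 phototaxis: idle → wire stays (-2, -1)
  actuator = (-2, -1)
tick 2:
  L0 recharge: active, feeds wire = (3, 1)
  L1 grasp: active, inhibitor → wire = none
  L2 escape: idle → wire stays none
  L3 return_home: idle → wire stays none
  L4 align_heading: idle → wire stays none
  L5 avoid_obstacle: active, suppressor → wire = (-2, -1)
  L6 phototaxis: idle → wire stays (-2, -1)
  actuator = (-2, -1)

-3 -2
-2 -1
-2 -1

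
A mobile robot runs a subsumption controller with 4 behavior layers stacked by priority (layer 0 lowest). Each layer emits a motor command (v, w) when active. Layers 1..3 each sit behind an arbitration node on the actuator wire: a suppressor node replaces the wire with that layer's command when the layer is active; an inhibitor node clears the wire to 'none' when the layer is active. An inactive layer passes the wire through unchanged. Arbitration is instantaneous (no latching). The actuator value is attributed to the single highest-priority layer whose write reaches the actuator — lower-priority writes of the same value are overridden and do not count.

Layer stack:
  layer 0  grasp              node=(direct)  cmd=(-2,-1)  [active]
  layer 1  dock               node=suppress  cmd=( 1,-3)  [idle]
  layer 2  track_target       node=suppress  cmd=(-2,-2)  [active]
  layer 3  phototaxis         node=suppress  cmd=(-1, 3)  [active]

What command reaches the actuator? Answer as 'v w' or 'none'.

[0] grasp on; wire := (-2, -1)
[1] dock off; pass (-2, -1)
[2] track_target on (suppress); wire := (-2, -2)
[3] phototaxis on (suppress); wire := (-1, 3)
output (-1, 3)

-1 3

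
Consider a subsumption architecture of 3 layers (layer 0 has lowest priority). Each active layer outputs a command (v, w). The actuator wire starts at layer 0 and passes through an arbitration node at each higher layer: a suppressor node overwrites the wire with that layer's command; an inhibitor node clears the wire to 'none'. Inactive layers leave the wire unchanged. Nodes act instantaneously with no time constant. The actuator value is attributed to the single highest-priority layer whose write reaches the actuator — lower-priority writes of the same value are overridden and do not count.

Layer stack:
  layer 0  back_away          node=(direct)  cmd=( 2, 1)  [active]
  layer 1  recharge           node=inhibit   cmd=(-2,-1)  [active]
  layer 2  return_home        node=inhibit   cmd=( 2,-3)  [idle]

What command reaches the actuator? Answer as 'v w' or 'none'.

[0] back_away on; wire := (2, 1)
[1] recharge on (inhibit); wire := none
[2] return_home off; pass none
output none

none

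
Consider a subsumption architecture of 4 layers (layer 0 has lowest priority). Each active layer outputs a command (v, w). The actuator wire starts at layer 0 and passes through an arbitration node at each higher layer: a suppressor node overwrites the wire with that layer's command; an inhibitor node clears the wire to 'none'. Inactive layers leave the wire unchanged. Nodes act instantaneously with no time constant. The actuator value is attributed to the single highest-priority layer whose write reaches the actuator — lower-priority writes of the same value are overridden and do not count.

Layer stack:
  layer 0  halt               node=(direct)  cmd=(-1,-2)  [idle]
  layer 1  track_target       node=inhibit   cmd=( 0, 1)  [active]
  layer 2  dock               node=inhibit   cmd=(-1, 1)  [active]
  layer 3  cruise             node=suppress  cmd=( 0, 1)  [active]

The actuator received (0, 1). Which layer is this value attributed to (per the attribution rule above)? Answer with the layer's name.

cruise

[0] halt off; wire := none
[1] track_target on (inhibit); wire := none
[2] dock on (inhibit); wire := none
[3] cruise on (suppress); wire := (0, 1)
output (0, 1)
last writer: layer 3 = cruise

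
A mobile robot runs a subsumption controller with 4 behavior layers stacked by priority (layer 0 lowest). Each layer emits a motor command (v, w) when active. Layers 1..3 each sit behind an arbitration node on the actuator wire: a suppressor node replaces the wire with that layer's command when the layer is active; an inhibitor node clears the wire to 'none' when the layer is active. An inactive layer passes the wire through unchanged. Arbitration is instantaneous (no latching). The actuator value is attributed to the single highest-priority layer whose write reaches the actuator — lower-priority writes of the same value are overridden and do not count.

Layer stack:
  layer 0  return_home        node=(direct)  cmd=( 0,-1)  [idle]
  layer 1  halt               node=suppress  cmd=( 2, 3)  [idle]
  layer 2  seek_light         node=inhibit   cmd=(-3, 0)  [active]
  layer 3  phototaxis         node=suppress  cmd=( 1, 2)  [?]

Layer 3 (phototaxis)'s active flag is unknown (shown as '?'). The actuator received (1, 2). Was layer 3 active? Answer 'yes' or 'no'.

If layer 3 is active=yes:
  actuator would be (1, 2)
If layer 3 is active=no:
  actuator would be none
Observed (1, 2), so layer 3 was active.

yes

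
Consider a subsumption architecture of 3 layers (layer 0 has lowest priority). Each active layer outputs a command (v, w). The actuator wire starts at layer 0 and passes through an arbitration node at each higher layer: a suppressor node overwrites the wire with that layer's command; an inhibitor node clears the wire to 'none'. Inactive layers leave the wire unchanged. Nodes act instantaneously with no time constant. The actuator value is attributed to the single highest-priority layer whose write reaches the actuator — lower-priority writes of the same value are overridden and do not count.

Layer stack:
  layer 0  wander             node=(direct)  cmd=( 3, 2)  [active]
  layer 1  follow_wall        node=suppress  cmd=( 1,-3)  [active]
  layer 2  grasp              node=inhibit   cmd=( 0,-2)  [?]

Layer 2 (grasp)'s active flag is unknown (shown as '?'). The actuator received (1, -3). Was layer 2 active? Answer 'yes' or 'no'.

no

If layer 2 is active=yes:
  actuator would be none
If layer 2 is active=no:
  actuator would be (1, -3)
Observed (1, -3), so layer 2 was idle.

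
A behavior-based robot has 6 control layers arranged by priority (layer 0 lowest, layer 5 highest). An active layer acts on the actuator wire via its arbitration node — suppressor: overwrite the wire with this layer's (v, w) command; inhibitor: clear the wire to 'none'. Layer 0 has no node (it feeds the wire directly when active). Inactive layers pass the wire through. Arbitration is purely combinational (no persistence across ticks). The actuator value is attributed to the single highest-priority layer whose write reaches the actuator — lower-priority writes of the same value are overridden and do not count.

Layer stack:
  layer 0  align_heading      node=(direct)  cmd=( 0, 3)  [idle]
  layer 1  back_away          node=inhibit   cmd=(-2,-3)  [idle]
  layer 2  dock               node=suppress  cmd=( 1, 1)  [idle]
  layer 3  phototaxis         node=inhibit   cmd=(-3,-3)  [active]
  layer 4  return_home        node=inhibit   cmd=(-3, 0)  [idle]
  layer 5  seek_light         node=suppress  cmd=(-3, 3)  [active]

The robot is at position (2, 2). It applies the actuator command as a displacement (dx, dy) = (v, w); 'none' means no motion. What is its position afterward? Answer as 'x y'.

-1 5

L0 align_heading: idle → wire = none
L1 back_away: idle → wire stays none
L2 dock: idle → wire stays none
L3 phototaxis: active, inhibitor → wire = none
L4 return_home: idle → wire stays none
L5 seek_light: active, suppressor → wire = (-3, 3)
actuator = (-3, 3)
position: (2, 2) + (-3, 3) = (-1, 5)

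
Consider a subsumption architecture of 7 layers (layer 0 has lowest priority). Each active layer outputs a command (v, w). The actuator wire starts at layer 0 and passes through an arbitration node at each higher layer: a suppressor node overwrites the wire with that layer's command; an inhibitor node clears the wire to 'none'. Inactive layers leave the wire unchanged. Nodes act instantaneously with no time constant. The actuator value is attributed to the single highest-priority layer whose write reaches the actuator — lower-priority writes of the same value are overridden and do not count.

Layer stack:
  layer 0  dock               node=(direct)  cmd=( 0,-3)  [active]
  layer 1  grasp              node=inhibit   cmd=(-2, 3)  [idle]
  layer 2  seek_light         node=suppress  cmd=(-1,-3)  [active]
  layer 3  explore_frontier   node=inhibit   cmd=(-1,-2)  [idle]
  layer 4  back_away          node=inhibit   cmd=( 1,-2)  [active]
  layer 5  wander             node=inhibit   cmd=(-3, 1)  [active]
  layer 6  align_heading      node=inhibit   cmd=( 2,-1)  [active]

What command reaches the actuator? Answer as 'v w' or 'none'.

none

[0] dock on; wire := (0, -3)
[1] grasp off; pass (0, -3)
[2] seek_light on (suppress); wire := (-1, -3)
[3] explore_frontier off; pass (-1, -3)
[4] back_away on (inhibit); wire := none
[5] wander on (inhibit); wire := none
[6] align_heading on (inhibit); wire := none
output none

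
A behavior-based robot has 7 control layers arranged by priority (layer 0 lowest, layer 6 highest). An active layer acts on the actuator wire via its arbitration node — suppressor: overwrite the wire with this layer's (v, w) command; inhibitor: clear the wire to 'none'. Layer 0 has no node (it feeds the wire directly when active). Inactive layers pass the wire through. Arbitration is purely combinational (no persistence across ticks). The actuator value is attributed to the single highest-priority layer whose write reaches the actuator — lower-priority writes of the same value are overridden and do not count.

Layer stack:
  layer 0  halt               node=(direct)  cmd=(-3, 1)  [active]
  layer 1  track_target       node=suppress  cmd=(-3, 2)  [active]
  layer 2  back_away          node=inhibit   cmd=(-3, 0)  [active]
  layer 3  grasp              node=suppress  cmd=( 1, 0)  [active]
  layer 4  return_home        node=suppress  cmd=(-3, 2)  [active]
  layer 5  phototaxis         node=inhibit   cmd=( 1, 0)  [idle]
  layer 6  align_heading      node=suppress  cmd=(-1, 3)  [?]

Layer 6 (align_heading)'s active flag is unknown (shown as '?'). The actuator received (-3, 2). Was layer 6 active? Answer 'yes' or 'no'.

If layer 6 is active=yes:
  actuator would be (-1, 3)
If layer 6 is active=no:
  actuator would be (-3, 2)
Observed (-3, 2), so layer 6 was idle.

no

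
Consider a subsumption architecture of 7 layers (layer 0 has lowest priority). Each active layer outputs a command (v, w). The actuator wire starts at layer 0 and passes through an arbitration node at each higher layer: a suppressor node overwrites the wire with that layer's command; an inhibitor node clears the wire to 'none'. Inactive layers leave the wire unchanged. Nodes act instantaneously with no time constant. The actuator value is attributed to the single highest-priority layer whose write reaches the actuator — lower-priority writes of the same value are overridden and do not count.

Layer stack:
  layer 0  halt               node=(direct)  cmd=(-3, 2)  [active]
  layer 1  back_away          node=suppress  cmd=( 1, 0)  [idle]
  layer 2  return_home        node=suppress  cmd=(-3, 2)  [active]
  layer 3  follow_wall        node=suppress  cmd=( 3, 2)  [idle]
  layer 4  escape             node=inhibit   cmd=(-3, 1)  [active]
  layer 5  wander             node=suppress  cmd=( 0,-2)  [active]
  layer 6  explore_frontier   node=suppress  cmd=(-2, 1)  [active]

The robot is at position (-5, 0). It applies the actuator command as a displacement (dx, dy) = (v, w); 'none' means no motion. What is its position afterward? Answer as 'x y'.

-7 1

layer 0 (halt) active — direct: (-3, 2)
layer 1 (back_away) idle — unchanged: (-3, 2)
layer 2 (return_home) active — suppresses: (-3, 2)
layer 3 (follow_wall) idle — unchanged: (-3, 2)
layer 4 (escape) active — inhibits: none
layer 5 (wander) active — suppresses: (0, -2)
layer 6 (explore_frontier) active — suppresses: (-2, 1)
→ actuator (-2, 1)
position: (-5, 0) + (-2, 1) = (-7, 1)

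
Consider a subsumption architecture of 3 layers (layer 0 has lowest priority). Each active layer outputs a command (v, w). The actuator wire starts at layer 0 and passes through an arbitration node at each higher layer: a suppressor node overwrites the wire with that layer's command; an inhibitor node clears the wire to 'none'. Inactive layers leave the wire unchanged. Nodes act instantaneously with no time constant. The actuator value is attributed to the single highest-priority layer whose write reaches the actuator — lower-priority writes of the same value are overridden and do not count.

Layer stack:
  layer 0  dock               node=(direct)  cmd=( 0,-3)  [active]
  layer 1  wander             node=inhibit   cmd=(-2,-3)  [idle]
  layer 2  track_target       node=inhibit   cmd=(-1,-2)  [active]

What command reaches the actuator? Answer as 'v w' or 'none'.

none

layer 0 (dock) active — direct: (0, -3)
layer 1 (wander) idle — unchanged: (0, -3)
layer 2 (track_target) active — inhibits: none
→ actuator none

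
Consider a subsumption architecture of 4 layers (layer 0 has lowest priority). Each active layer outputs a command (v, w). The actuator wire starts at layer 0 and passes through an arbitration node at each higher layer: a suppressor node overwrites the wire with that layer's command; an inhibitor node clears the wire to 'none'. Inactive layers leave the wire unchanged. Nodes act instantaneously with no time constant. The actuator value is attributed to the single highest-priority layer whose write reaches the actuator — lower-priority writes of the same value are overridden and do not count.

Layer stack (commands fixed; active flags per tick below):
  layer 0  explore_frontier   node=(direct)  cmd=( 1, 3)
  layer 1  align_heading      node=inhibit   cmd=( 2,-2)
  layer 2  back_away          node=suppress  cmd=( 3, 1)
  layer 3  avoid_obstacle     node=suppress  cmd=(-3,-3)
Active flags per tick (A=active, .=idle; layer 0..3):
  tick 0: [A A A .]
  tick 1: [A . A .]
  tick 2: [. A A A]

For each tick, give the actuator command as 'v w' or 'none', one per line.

tick 0:
  layer 0 (explore_frontier) active — direct: (1, 3)
  layer 1 (align_heading) active — inhibits: none
  layer 2 (back_away) active — suppresses: (3, 1)
  layer 3 (avoid_obstacle) idle — unchanged: (3, 1)
  → actuator (3, 1)
tick 1:
  layer 0 (explore_frontier) active — direct: (1, 3)
  layer 1 (align_heading) idle — unchanged: (1, 3)
  layer 2 (back_away) active — suppresses: (3, 1)
  layer 3 (avoid_obstacle) idle — unchanged: (3, 1)
  → actuator (3, 1)
tick 2:
  layer 0 (explore_frontier) idle — none
  layer 1 (align_heading) active — inhibits: none
  layer 2 (back_away) active — suppresses: (3, 1)
  layer 3 (avoid_obstacle) active — suppresses: (-3, -3)
  → actuator (-3, -3)

3 1
3 1
-3 -3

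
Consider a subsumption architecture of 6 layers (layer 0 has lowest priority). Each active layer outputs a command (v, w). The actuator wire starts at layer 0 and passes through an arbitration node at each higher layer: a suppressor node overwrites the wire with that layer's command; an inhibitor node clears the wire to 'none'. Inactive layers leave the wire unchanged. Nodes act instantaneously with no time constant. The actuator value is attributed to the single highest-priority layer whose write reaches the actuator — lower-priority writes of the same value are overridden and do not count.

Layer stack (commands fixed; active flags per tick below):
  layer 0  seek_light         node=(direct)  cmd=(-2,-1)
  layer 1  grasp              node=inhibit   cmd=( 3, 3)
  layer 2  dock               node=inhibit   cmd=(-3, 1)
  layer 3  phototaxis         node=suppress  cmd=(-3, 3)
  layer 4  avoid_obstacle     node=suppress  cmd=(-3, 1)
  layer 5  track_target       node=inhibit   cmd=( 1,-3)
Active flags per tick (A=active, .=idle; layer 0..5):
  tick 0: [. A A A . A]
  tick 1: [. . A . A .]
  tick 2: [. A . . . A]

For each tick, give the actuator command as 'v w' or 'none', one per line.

tick 0:
  L0 seek_light: idle → wire = none
  L1 grasp: active, inhibitor → wire = none
  L2 dock: active, inhibitor → wire = none
  L3 phototaxis: active, suppressor → wire = (-3, 3)
  L4 avoid_obstacle: idle → wire stays (-3, 3)
  L5 track_target: active, inhibitor → wire = none
  actuator = none
tick 1:
  L0 seek_light: idle → wire = none
  L1 grasp: idle → wire stays none
  L2 dock: active, inhibitor → wire = none
  L3 phototaxis: idle → wire stays none
  L4 avoid_obstacle: active, suppressor → wire = (-3, 1)
  L5 track_target: idle → wire stays (-3, 1)
  actuator = (-3, 1)
tick 2:
  L0 seek_light: idle → wire = none
  L1 grasp: active, inhibitor → wire = none
  L2 dock: idle → wire stays none
  L3 phototaxis: idle → wire stays none
  L4 avoid_obstacle: idle → wire stays none
  L5 track_target: active, inhibitor → wire = none
  actuator = none

none
-3 1
none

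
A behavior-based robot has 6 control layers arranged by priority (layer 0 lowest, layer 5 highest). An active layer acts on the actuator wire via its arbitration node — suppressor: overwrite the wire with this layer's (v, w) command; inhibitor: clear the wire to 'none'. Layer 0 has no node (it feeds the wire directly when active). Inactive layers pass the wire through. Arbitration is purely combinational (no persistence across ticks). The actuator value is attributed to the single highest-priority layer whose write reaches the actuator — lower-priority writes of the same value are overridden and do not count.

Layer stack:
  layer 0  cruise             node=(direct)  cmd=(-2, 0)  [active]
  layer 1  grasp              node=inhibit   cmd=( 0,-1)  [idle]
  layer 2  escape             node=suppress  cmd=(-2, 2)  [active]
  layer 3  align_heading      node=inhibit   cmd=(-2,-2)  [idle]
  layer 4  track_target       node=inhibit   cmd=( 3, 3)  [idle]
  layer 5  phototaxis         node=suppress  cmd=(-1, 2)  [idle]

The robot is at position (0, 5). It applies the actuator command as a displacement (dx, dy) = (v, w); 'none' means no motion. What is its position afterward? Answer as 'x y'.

-2 7

L0 cruise: active, feeds wire = (-2, 0)
L1 grasp: idle → wire stays (-2, 0)
L2 escape: active, suppressor → wire = (-2, 2)
L3 align_heading: idle → wire stays (-2, 2)
L4 track_target: idle → wire stays (-2, 2)
L5 phototaxis: idle → wire stays (-2, 2)
actuator = (-2, 2)
position: (0, 5) + (-2, 2) = (-2, 7)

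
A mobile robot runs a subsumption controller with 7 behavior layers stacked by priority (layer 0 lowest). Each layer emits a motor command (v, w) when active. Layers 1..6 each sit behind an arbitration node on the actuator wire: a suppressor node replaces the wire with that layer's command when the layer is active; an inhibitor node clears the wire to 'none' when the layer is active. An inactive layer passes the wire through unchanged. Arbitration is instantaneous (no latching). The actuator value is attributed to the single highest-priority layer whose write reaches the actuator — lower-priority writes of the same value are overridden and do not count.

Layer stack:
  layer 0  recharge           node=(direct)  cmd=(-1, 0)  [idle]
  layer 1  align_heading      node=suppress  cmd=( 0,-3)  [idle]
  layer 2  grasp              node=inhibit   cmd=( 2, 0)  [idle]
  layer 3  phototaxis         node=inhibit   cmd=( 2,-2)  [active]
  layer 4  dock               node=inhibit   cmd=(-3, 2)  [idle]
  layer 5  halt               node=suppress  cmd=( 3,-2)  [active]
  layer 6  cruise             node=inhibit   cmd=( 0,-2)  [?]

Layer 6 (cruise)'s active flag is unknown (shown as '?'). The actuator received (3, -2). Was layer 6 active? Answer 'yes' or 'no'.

If layer 6 is active=yes:
  actuator would be none
If layer 6 is active=no:
  actuator would be (3, -2)
Observed (3, -2), so layer 6 was idle.

no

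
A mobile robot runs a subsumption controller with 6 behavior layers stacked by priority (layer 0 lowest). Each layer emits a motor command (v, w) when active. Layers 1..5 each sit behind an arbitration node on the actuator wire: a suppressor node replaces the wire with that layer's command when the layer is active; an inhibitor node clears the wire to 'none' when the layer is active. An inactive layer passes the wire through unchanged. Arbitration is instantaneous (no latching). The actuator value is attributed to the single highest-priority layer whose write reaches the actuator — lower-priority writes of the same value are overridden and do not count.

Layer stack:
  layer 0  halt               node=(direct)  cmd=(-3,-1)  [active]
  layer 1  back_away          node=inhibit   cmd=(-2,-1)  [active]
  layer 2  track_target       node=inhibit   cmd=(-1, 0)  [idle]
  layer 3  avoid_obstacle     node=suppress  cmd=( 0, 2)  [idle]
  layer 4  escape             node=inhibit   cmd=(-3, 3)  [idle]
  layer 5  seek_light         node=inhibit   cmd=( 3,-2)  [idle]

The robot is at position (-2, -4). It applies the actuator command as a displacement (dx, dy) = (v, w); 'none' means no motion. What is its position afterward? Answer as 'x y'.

-2 -4

L0 halt: active, feeds wire = (-3, -1)
L1 back_away: active, inhibitor → wire = none
L2 track_target: idle → wire stays none
L3 avoid_obstacle: idle → wire stays none
L4 escape: idle → wire stays none
L5 seek_light: idle → wire stays none
actuator = none
position: (-2, -4) + none = (-2, -4)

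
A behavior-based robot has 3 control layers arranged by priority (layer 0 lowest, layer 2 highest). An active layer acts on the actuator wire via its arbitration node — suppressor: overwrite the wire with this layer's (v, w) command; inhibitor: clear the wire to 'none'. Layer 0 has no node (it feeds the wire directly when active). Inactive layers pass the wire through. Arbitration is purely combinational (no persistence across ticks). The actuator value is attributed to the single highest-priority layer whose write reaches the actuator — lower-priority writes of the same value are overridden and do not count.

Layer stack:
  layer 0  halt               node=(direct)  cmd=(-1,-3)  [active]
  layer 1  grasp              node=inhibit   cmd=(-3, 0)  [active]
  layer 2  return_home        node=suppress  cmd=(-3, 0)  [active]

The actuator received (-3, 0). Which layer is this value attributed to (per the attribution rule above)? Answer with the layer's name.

layer 0 (halt) active — direct: (-1, -3)
layer 1 (grasp) active — inhibits: none
layer 2 (return_home) active — suppresses: (-3, 0)
→ actuator (-3, 0)
last writer: layer 2 = return_home

return_home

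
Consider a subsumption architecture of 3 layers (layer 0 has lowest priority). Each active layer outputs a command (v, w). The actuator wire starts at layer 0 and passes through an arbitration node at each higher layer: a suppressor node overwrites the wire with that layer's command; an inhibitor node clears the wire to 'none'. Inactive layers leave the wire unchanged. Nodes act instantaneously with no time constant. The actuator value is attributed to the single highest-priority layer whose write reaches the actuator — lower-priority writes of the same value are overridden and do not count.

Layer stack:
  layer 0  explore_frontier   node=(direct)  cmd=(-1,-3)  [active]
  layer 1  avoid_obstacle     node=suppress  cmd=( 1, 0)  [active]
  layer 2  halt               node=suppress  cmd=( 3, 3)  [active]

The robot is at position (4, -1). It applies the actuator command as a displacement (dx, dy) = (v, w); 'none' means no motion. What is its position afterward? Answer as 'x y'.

L0 explore_frontier: active, feeds wire = (-1, -3)
L1 avoid_obstacle: active, suppressor → wire = (1, 0)
L2 halt: active, suppressor → wire = (3, 3)
actuator = (3, 3)
position: (4, -1) + (3, 3) = (7, 2)

7 2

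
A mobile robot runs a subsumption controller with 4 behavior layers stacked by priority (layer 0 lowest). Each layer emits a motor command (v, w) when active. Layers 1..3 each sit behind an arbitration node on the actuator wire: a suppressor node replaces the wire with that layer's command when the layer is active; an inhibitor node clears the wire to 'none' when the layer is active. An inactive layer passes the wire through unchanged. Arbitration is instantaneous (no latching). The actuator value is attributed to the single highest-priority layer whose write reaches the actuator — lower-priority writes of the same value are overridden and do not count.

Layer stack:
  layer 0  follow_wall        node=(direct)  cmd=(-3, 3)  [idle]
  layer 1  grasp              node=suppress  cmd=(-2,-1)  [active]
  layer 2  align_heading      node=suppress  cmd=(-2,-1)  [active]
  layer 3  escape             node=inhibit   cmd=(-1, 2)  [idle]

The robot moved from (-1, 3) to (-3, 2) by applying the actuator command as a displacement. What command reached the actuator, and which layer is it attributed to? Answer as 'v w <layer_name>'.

displacement = (-3, 2) − (-1, 3) = (-2, -1)
[0] follow_wall off; wire := none
[1] grasp on (suppress); wire := (-2, -1)
[2] align_heading on (suppress); wire := (-2, -1)
[3] escape off; pass (-2, -1)
output (-2, -1) — from layer 2 (align_heading)

-2 -1 align_heading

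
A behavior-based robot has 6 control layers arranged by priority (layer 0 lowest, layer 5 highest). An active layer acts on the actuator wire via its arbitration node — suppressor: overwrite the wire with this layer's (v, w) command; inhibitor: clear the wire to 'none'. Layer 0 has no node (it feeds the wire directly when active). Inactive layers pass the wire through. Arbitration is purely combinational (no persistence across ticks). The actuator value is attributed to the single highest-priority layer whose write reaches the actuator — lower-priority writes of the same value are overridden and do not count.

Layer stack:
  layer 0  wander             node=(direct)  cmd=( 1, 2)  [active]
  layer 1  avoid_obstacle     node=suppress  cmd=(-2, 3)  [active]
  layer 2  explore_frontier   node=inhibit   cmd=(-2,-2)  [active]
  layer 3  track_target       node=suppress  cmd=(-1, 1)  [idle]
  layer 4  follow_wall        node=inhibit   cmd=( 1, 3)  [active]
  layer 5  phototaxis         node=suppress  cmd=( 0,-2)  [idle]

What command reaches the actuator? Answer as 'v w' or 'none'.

none

[0] wander on; wire := (1, 2)
[1] avoid_obstacle on (suppress); wire := (-2, 3)
[2] explore_frontier on (inhibit); wire := none
[3] track_target off; pass none
[4] follow_wall on (inhibit); wire := none
[5] phototaxis off; pass none
output none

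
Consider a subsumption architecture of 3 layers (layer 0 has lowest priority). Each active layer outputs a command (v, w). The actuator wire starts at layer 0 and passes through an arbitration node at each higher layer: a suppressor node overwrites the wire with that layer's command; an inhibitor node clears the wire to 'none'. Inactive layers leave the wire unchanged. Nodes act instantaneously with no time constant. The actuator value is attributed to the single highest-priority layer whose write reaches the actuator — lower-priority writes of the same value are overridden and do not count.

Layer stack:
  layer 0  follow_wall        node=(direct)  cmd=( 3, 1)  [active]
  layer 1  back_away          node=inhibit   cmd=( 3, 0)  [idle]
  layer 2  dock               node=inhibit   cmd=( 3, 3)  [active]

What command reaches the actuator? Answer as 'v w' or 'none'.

none

L0 follow_wall: active, feeds wire = (3, 1)
L1 back_away: idle → wire stays (3, 1)
L2 dock: active, inhibitor → wire = none
actuator = none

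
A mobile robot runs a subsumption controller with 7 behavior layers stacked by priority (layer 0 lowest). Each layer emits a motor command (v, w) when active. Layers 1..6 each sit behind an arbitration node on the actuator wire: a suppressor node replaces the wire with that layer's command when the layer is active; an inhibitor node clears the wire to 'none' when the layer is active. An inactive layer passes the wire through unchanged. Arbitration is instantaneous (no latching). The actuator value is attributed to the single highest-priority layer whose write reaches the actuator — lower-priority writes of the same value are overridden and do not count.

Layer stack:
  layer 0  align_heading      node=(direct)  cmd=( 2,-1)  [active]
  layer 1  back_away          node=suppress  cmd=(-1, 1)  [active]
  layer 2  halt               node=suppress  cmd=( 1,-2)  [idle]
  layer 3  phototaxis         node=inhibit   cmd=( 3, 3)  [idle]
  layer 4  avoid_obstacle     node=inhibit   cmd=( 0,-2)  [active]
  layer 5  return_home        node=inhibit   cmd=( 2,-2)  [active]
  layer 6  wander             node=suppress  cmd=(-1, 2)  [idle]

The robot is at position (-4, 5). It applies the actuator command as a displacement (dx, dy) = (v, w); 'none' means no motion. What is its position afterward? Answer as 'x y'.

layer 0 (align_heading) active — direct: (2, -1)
layer 1 (back_away) active — suppresses: (-1, 1)
layer 2 (halt) idle — unchanged: (-1, 1)
layer 3 (phototaxis) idle — unchanged: (-1, 1)
layer 4 (avoid_obstacle) active — inhibits: none
layer 5 (return_home) active — inhibits: none
layer 6 (wander) idle — unchanged: none
→ actuator none
position: (-4, 5) + none = (-4, 5)

-4 5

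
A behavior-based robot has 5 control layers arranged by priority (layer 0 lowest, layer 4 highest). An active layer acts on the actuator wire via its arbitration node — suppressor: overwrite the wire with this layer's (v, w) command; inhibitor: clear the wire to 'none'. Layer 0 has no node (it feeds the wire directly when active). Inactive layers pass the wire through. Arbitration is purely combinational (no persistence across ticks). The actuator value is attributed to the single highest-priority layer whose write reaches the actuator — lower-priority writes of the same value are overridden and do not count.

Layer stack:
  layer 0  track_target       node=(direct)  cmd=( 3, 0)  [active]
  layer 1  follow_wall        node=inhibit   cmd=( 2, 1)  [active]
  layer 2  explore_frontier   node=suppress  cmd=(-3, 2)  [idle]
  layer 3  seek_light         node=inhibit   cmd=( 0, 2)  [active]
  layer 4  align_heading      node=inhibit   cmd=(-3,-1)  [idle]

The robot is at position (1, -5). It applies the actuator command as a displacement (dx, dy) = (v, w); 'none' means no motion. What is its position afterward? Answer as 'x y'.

1 -5

[0] track_target on; wire := (3, 0)
[1] follow_wall on (inhibit); wire := none
[2] explore_frontier off; pass none
[3] seek_light on (inhibit); wire := none
[4] align_heading off; pass none
output none
position: (1, -5) + none = (1, -5)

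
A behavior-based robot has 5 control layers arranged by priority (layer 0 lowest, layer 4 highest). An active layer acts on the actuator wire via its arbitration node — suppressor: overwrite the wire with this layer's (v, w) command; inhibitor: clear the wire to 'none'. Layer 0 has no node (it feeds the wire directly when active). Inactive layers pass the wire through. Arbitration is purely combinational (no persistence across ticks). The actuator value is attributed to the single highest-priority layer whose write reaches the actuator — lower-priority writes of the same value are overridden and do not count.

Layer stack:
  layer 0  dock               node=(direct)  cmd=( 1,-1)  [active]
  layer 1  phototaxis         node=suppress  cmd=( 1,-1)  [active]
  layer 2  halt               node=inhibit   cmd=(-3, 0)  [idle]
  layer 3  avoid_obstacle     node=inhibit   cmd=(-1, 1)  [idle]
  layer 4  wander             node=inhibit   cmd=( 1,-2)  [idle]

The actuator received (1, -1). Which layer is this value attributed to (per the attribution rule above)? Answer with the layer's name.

phototaxis

[0] dock on; wire := (1, -1)
[1] phototaxis on (suppress); wire := (1, -1)
[2] halt off; pass (1, -1)
[3] avoid_obstacle off; pass (1, -1)
[4] wander off; pass (1, -1)
output (1, -1)
last writer: layer 1 = phototaxis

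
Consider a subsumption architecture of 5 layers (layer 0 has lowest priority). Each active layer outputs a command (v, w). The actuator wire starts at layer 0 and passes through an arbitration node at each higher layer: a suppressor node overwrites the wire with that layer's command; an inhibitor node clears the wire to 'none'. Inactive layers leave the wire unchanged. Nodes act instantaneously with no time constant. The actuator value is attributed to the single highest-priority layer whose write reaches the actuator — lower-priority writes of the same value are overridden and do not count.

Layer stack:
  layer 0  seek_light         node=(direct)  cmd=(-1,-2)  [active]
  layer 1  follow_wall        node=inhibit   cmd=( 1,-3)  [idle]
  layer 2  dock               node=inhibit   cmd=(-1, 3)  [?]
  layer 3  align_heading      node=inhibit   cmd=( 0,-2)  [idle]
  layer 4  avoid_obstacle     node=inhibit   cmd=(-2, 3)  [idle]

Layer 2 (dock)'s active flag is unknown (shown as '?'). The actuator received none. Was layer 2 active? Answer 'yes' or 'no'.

If layer 2 is active=yes:
  actuator would be none
If layer 2 is active=no:
  actuator would be (-1, -2)
Observed none, so layer 2 was active.

yes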